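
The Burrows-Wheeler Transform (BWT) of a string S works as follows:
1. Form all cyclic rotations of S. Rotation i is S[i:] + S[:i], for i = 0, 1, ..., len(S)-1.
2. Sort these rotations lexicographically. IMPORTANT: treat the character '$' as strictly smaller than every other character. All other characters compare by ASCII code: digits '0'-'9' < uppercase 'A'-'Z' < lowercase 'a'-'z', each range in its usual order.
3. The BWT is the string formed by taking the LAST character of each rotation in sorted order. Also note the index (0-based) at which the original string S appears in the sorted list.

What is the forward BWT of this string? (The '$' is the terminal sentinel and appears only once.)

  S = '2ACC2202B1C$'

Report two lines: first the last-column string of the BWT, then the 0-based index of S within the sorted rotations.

Answer: C2B2C$0221CA
5

Derivation:
All 12 rotations (rotation i = S[i:]+S[:i]):
  rot[0] = 2ACC2202B1C$
  rot[1] = ACC2202B1C$2
  rot[2] = CC2202B1C$2A
  rot[3] = C2202B1C$2AC
  rot[4] = 2202B1C$2ACC
  rot[5] = 202B1C$2ACC2
  rot[6] = 02B1C$2ACC22
  rot[7] = 2B1C$2ACC220
  rot[8] = B1C$2ACC2202
  rot[9] = 1C$2ACC2202B
  rot[10] = C$2ACC2202B1
  rot[11] = $2ACC2202B1C
Sorted (with $ < everything):
  sorted[0] = $2ACC2202B1C  (last char: 'C')
  sorted[1] = 02B1C$2ACC22  (last char: '2')
  sorted[2] = 1C$2ACC2202B  (last char: 'B')
  sorted[3] = 202B1C$2ACC2  (last char: '2')
  sorted[4] = 2202B1C$2ACC  (last char: 'C')
  sorted[5] = 2ACC2202B1C$  (last char: '$')
  sorted[6] = 2B1C$2ACC220  (last char: '0')
  sorted[7] = ACC2202B1C$2  (last char: '2')
  sorted[8] = B1C$2ACC2202  (last char: '2')
  sorted[9] = C$2ACC2202B1  (last char: '1')
  sorted[10] = C2202B1C$2AC  (last char: 'C')
  sorted[11] = CC2202B1C$2A  (last char: 'A')
Last column: C2B2C$0221CA
Original string S is at sorted index 5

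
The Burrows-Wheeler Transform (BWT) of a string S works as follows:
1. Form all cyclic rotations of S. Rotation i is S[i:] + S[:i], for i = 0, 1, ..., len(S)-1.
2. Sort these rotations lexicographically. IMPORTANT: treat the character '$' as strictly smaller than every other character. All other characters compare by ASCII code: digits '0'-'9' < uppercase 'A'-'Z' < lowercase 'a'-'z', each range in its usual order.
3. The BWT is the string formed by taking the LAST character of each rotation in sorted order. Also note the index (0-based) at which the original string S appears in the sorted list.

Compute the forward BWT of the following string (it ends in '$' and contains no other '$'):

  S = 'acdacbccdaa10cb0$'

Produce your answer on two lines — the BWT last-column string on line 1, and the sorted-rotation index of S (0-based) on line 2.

Answer: 0b1aadd$cc0abcacc
7

Derivation:
All 17 rotations (rotation i = S[i:]+S[:i]):
  rot[0] = acdacbccdaa10cb0$
  rot[1] = cdacbccdaa10cb0$a
  rot[2] = dacbccdaa10cb0$ac
  rot[3] = acbccdaa10cb0$acd
  rot[4] = cbccdaa10cb0$acda
  rot[5] = bccdaa10cb0$acdac
  rot[6] = ccdaa10cb0$acdacb
  rot[7] = cdaa10cb0$acdacbc
  rot[8] = daa10cb0$acdacbcc
  rot[9] = aa10cb0$acdacbccd
  rot[10] = a10cb0$acdacbccda
  rot[11] = 10cb0$acdacbccdaa
  rot[12] = 0cb0$acdacbccdaa1
  rot[13] = cb0$acdacbccdaa10
  rot[14] = b0$acdacbccdaa10c
  rot[15] = 0$acdacbccdaa10cb
  rot[16] = $acdacbccdaa10cb0
Sorted (with $ < everything):
  sorted[0] = $acdacbccdaa10cb0  (last char: '0')
  sorted[1] = 0$acdacbccdaa10cb  (last char: 'b')
  sorted[2] = 0cb0$acdacbccdaa1  (last char: '1')
  sorted[3] = 10cb0$acdacbccdaa  (last char: 'a')
  sorted[4] = a10cb0$acdacbccda  (last char: 'a')
  sorted[5] = aa10cb0$acdacbccd  (last char: 'd')
  sorted[6] = acbccdaa10cb0$acd  (last char: 'd')
  sorted[7] = acdacbccdaa10cb0$  (last char: '$')
  sorted[8] = b0$acdacbccdaa10c  (last char: 'c')
  sorted[9] = bccdaa10cb0$acdac  (last char: 'c')
  sorted[10] = cb0$acdacbccdaa10  (last char: '0')
  sorted[11] = cbccdaa10cb0$acda  (last char: 'a')
  sorted[12] = ccdaa10cb0$acdacb  (last char: 'b')
  sorted[13] = cdaa10cb0$acdacbc  (last char: 'c')
  sorted[14] = cdacbccdaa10cb0$a  (last char: 'a')
  sorted[15] = daa10cb0$acdacbcc  (last char: 'c')
  sorted[16] = dacbccdaa10cb0$ac  (last char: 'c')
Last column: 0b1aadd$cc0abcacc
Original string S is at sorted index 7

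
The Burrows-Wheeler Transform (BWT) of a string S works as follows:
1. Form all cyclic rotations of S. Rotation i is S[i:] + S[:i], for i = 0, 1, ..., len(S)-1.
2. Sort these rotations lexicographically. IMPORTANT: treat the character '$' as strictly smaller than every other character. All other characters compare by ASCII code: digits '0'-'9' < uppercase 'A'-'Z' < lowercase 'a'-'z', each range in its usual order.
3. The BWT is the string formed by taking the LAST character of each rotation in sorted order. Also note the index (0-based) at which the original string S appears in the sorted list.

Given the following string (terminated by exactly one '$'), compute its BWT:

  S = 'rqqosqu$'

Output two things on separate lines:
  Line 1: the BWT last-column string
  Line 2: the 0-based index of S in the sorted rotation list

Answer: uqqrs$oq
5

Derivation:
All 8 rotations (rotation i = S[i:]+S[:i]):
  rot[0] = rqqosqu$
  rot[1] = qqosqu$r
  rot[2] = qosqu$rq
  rot[3] = osqu$rqq
  rot[4] = squ$rqqo
  rot[5] = qu$rqqos
  rot[6] = u$rqqosq
  rot[7] = $rqqosqu
Sorted (with $ < everything):
  sorted[0] = $rqqosqu  (last char: 'u')
  sorted[1] = osqu$rqq  (last char: 'q')
  sorted[2] = qosqu$rq  (last char: 'q')
  sorted[3] = qqosqu$r  (last char: 'r')
  sorted[4] = qu$rqqos  (last char: 's')
  sorted[5] = rqqosqu$  (last char: '$')
  sorted[6] = squ$rqqo  (last char: 'o')
  sorted[7] = u$rqqosq  (last char: 'q')
Last column: uqqrs$oq
Original string S is at sorted index 5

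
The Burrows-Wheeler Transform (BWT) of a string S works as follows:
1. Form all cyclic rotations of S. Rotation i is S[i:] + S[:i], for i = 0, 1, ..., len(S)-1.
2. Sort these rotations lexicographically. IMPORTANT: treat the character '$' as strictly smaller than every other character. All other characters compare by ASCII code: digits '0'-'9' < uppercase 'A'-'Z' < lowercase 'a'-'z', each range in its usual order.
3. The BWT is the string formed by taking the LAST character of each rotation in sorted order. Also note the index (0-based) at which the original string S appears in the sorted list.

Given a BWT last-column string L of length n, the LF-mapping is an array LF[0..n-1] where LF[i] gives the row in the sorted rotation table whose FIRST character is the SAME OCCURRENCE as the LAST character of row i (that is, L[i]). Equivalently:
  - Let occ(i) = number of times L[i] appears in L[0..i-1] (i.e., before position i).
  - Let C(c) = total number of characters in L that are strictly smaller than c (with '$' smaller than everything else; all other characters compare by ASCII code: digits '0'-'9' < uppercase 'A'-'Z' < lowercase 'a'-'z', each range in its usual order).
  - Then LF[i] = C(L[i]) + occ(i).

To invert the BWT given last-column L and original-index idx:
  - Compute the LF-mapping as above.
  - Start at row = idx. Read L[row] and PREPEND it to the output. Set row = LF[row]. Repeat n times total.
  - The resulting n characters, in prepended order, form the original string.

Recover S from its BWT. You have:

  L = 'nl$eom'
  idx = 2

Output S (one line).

LF mapping: 4 2 0 1 5 3
Walk LF starting at row 2, prepending L[row]:
  step 1: row=2, L[2]='$', prepend. Next row=LF[2]=0
  step 2: row=0, L[0]='n', prepend. Next row=LF[0]=4
  step 3: row=4, L[4]='o', prepend. Next row=LF[4]=5
  step 4: row=5, L[5]='m', prepend. Next row=LF[5]=3
  step 5: row=3, L[3]='e', prepend. Next row=LF[3]=1
  step 6: row=1, L[1]='l', prepend. Next row=LF[1]=2
Reversed output: lemon$

Answer: lemon$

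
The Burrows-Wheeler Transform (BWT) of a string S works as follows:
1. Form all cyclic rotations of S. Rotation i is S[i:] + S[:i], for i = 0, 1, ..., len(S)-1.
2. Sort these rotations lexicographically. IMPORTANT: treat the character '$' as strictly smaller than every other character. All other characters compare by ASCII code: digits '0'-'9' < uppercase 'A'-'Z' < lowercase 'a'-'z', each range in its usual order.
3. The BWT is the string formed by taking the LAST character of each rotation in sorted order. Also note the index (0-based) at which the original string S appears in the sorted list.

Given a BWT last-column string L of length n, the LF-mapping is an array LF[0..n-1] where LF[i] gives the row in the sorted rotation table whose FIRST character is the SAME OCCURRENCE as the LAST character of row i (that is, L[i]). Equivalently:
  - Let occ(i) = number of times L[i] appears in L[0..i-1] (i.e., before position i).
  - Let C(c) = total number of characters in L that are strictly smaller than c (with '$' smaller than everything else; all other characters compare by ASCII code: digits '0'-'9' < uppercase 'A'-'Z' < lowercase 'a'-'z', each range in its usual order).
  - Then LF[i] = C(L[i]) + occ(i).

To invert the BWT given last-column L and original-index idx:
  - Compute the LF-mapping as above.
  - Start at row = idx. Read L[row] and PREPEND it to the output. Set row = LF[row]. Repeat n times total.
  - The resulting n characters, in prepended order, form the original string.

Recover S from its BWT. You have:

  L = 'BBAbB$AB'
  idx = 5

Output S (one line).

LF mapping: 3 4 1 7 5 0 2 6
Walk LF starting at row 5, prepending L[row]:
  step 1: row=5, L[5]='$', prepend. Next row=LF[5]=0
  step 2: row=0, L[0]='B', prepend. Next row=LF[0]=3
  step 3: row=3, L[3]='b', prepend. Next row=LF[3]=7
  step 4: row=7, L[7]='B', prepend. Next row=LF[7]=6
  step 5: row=6, L[6]='A', prepend. Next row=LF[6]=2
  step 6: row=2, L[2]='A', prepend. Next row=LF[2]=1
  step 7: row=1, L[1]='B', prepend. Next row=LF[1]=4
  step 8: row=4, L[4]='B', prepend. Next row=LF[4]=5
Reversed output: BBAABbB$

Answer: BBAABbB$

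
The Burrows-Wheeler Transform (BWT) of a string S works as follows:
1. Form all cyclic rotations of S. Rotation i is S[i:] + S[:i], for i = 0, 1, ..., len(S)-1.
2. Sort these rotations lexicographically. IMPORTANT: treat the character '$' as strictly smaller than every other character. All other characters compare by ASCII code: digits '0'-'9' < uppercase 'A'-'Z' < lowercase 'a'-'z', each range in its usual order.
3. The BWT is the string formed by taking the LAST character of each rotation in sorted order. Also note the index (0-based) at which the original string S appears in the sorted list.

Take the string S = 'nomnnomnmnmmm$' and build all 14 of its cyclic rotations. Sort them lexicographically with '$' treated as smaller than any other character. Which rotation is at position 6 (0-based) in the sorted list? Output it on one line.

All 14 rotations (rotation i = S[i:]+S[:i]):
  rot[0] = nomnnomnmnmmm$
  rot[1] = omnnomnmnmmm$n
  rot[2] = mnnomnmnmmm$no
  rot[3] = nnomnmnmmm$nom
  rot[4] = nomnmnmmm$nomn
  rot[5] = omnmnmmm$nomnn
  rot[6] = mnmnmmm$nomnno
  rot[7] = nmnmmm$nomnnom
  rot[8] = mnmmm$nomnnomn
  rot[9] = nmmm$nomnnomnm
  rot[10] = mmm$nomnnomnmn
  rot[11] = mm$nomnnomnmnm
  rot[12] = m$nomnnomnmnmm
  rot[13] = $nomnnomnmnmmm
Sorted (with $ < everything):
  sorted[0] = $nomnnomnmnmmm
  sorted[1] = m$nomnnomnmnmm
  sorted[2] = mm$nomnnomnmnm
  sorted[3] = mmm$nomnnomnmn
  sorted[4] = mnmmm$nomnnomn
  sorted[5] = mnmnmmm$nomnno
  sorted[6] = mnnomnmnmmm$no
  sorted[7] = nmmm$nomnnomnm
  sorted[8] = nmnmmm$nomnnom
  sorted[9] = nnomnmnmmm$nom
  sorted[10] = nomnmnmmm$nomn
  sorted[11] = nomnnomnmnmmm$
  sorted[12] = omnmnmmm$nomnn
  sorted[13] = omnnomnmnmmm$n
sorted[6] = mnnomnmnmmm$no

Answer: mnnomnmnmmm$no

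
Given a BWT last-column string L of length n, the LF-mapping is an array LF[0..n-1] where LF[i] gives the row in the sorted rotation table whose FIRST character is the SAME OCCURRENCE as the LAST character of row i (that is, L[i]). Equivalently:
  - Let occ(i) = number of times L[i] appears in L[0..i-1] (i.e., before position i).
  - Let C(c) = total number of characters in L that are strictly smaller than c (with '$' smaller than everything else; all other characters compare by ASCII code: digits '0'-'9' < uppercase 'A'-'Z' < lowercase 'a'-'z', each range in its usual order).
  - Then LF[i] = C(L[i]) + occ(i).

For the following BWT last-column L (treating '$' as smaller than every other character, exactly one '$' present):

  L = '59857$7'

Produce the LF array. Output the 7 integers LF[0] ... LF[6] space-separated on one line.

Char counts: '$':1, '5':2, '7':2, '8':1, '9':1
C (first-col start): C('$')=0, C('5')=1, C('7')=3, C('8')=5, C('9')=6
L[0]='5': occ=0, LF[0]=C('5')+0=1+0=1
L[1]='9': occ=0, LF[1]=C('9')+0=6+0=6
L[2]='8': occ=0, LF[2]=C('8')+0=5+0=5
L[3]='5': occ=1, LF[3]=C('5')+1=1+1=2
L[4]='7': occ=0, LF[4]=C('7')+0=3+0=3
L[5]='$': occ=0, LF[5]=C('$')+0=0+0=0
L[6]='7': occ=1, LF[6]=C('7')+1=3+1=4

Answer: 1 6 5 2 3 0 4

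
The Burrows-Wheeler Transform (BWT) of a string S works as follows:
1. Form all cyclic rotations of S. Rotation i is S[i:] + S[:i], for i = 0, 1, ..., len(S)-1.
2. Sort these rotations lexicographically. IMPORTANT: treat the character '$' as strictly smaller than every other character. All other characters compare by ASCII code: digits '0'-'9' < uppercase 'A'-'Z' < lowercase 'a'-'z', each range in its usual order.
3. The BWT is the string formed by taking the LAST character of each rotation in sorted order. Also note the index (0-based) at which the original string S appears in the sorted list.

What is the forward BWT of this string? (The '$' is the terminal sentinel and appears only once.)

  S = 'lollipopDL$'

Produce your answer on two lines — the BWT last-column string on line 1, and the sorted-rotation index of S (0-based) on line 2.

Answer: LpDllo$lpoi
6

Derivation:
All 11 rotations (rotation i = S[i:]+S[:i]):
  rot[0] = lollipopDL$
  rot[1] = ollipopDL$l
  rot[2] = llipopDL$lo
  rot[3] = lipopDL$lol
  rot[4] = ipopDL$loll
  rot[5] = popDL$lolli
  rot[6] = opDL$lollip
  rot[7] = pDL$lollipo
  rot[8] = DL$lollipop
  rot[9] = L$lollipopD
  rot[10] = $lollipopDL
Sorted (with $ < everything):
  sorted[0] = $lollipopDL  (last char: 'L')
  sorted[1] = DL$lollipop  (last char: 'p')
  sorted[2] = L$lollipopD  (last char: 'D')
  sorted[3] = ipopDL$loll  (last char: 'l')
  sorted[4] = lipopDL$lol  (last char: 'l')
  sorted[5] = llipopDL$lo  (last char: 'o')
  sorted[6] = lollipopDL$  (last char: '$')
  sorted[7] = ollipopDL$l  (last char: 'l')
  sorted[8] = opDL$lollip  (last char: 'p')
  sorted[9] = pDL$lollipo  (last char: 'o')
  sorted[10] = popDL$lolli  (last char: 'i')
Last column: LpDllo$lpoi
Original string S is at sorted index 6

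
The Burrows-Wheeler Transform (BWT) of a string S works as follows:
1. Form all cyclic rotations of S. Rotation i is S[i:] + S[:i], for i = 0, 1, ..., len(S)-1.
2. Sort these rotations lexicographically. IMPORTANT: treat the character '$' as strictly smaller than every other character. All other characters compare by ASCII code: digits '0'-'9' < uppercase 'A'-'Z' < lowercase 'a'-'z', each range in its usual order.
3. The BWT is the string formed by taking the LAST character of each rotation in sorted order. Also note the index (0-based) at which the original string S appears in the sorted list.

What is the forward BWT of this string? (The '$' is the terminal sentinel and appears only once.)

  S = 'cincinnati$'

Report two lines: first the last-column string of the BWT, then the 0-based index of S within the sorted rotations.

All 11 rotations (rotation i = S[i:]+S[:i]):
  rot[0] = cincinnati$
  rot[1] = incinnati$c
  rot[2] = ncinnati$ci
  rot[3] = cinnati$cin
  rot[4] = innati$cinc
  rot[5] = nnati$cinci
  rot[6] = nati$cincin
  rot[7] = ati$cincinn
  rot[8] = ti$cincinna
  rot[9] = i$cincinnat
  rot[10] = $cincinnati
Sorted (with $ < everything):
  sorted[0] = $cincinnati  (last char: 'i')
  sorted[1] = ati$cincinn  (last char: 'n')
  sorted[2] = cincinnati$  (last char: '$')
  sorted[3] = cinnati$cin  (last char: 'n')
  sorted[4] = i$cincinnat  (last char: 't')
  sorted[5] = incinnati$c  (last char: 'c')
  sorted[6] = innati$cinc  (last char: 'c')
  sorted[7] = nati$cincin  (last char: 'n')
  sorted[8] = ncinnati$ci  (last char: 'i')
  sorted[9] = nnati$cinci  (last char: 'i')
  sorted[10] = ti$cincinna  (last char: 'a')
Last column: in$ntccniia
Original string S is at sorted index 2

Answer: in$ntccniia
2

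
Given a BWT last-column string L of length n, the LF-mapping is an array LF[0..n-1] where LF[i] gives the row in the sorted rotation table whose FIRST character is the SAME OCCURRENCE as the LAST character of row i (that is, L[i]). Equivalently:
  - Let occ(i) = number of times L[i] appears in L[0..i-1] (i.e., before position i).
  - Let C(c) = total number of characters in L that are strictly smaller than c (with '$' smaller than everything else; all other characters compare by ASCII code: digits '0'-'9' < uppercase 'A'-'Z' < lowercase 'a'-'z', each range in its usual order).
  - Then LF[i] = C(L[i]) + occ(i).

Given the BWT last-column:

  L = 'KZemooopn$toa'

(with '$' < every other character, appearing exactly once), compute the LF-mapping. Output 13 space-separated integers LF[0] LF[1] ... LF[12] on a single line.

Answer: 1 2 4 5 7 8 9 11 6 0 12 10 3

Derivation:
Char counts: '$':1, 'K':1, 'Z':1, 'a':1, 'e':1, 'm':1, 'n':1, 'o':4, 'p':1, 't':1
C (first-col start): C('$')=0, C('K')=1, C('Z')=2, C('a')=3, C('e')=4, C('m')=5, C('n')=6, C('o')=7, C('p')=11, C('t')=12
L[0]='K': occ=0, LF[0]=C('K')+0=1+0=1
L[1]='Z': occ=0, LF[1]=C('Z')+0=2+0=2
L[2]='e': occ=0, LF[2]=C('e')+0=4+0=4
L[3]='m': occ=0, LF[3]=C('m')+0=5+0=5
L[4]='o': occ=0, LF[4]=C('o')+0=7+0=7
L[5]='o': occ=1, LF[5]=C('o')+1=7+1=8
L[6]='o': occ=2, LF[6]=C('o')+2=7+2=9
L[7]='p': occ=0, LF[7]=C('p')+0=11+0=11
L[8]='n': occ=0, LF[8]=C('n')+0=6+0=6
L[9]='$': occ=0, LF[9]=C('$')+0=0+0=0
L[10]='t': occ=0, LF[10]=C('t')+0=12+0=12
L[11]='o': occ=3, LF[11]=C('o')+3=7+3=10
L[12]='a': occ=0, LF[12]=C('a')+0=3+0=3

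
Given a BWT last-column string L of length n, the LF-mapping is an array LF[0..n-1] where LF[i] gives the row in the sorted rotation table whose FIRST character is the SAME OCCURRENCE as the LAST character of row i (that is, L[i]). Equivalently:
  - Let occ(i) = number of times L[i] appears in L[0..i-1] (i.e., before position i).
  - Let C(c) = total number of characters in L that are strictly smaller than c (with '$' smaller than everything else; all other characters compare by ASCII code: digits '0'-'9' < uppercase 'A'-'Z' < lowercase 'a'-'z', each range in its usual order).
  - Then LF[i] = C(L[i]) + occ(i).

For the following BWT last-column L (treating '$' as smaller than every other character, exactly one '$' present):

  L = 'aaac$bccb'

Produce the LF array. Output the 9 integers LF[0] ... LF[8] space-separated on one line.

Answer: 1 2 3 6 0 4 7 8 5

Derivation:
Char counts: '$':1, 'a':3, 'b':2, 'c':3
C (first-col start): C('$')=0, C('a')=1, C('b')=4, C('c')=6
L[0]='a': occ=0, LF[0]=C('a')+0=1+0=1
L[1]='a': occ=1, LF[1]=C('a')+1=1+1=2
L[2]='a': occ=2, LF[2]=C('a')+2=1+2=3
L[3]='c': occ=0, LF[3]=C('c')+0=6+0=6
L[4]='$': occ=0, LF[4]=C('$')+0=0+0=0
L[5]='b': occ=0, LF[5]=C('b')+0=4+0=4
L[6]='c': occ=1, LF[6]=C('c')+1=6+1=7
L[7]='c': occ=2, LF[7]=C('c')+2=6+2=8
L[8]='b': occ=1, LF[8]=C('b')+1=4+1=5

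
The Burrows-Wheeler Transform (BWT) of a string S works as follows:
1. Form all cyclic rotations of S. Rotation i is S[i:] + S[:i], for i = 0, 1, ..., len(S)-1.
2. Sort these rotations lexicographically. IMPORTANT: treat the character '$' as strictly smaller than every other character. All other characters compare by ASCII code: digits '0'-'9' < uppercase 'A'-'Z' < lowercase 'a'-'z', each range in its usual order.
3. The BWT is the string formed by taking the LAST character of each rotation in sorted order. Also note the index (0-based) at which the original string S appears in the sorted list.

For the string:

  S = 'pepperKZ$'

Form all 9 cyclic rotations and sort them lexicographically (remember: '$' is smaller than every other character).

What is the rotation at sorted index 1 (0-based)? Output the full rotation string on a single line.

Answer: KZ$pepper

Derivation:
All 9 rotations (rotation i = S[i:]+S[:i]):
  rot[0] = pepperKZ$
  rot[1] = epperKZ$p
  rot[2] = pperKZ$pe
  rot[3] = perKZ$pep
  rot[4] = erKZ$pepp
  rot[5] = rKZ$peppe
  rot[6] = KZ$pepper
  rot[7] = Z$pepperK
  rot[8] = $pepperKZ
Sorted (with $ < everything):
  sorted[0] = $pepperKZ
  sorted[1] = KZ$pepper
  sorted[2] = Z$pepperK
  sorted[3] = epperKZ$p
  sorted[4] = erKZ$pepp
  sorted[5] = pepperKZ$
  sorted[6] = perKZ$pep
  sorted[7] = pperKZ$pe
  sorted[8] = rKZ$peppe
sorted[1] = KZ$pepper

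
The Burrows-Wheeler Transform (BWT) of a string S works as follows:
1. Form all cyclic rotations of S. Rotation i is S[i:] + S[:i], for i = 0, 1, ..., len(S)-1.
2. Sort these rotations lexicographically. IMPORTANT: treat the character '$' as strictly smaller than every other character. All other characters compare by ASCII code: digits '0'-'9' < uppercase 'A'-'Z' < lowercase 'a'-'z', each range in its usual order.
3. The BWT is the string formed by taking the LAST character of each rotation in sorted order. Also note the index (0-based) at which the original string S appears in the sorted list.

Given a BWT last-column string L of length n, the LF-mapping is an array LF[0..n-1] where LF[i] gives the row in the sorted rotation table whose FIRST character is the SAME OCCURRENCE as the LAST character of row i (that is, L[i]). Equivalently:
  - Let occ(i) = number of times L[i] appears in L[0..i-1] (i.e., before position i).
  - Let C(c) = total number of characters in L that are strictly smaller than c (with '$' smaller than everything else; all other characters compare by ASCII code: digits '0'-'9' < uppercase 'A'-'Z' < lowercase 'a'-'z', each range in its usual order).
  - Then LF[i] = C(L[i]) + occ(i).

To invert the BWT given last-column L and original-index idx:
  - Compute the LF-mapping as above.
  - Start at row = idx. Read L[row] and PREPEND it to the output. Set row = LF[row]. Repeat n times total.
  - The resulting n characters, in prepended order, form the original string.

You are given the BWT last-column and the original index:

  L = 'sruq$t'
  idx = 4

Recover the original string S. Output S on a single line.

Answer: turqs$

Derivation:
LF mapping: 3 2 5 1 0 4
Walk LF starting at row 4, prepending L[row]:
  step 1: row=4, L[4]='$', prepend. Next row=LF[4]=0
  step 2: row=0, L[0]='s', prepend. Next row=LF[0]=3
  step 3: row=3, L[3]='q', prepend. Next row=LF[3]=1
  step 4: row=1, L[1]='r', prepend. Next row=LF[1]=2
  step 5: row=2, L[2]='u', prepend. Next row=LF[2]=5
  step 6: row=5, L[5]='t', prepend. Next row=LF[5]=4
Reversed output: turqs$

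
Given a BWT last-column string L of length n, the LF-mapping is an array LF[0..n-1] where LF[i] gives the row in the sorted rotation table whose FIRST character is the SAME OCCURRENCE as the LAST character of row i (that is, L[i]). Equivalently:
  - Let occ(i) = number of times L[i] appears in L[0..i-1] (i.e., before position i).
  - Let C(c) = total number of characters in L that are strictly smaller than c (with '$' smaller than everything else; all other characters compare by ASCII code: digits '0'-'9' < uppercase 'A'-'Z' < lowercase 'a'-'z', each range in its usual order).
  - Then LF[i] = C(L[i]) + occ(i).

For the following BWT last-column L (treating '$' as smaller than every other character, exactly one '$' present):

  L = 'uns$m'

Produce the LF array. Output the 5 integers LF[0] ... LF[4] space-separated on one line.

Answer: 4 2 3 0 1

Derivation:
Char counts: '$':1, 'm':1, 'n':1, 's':1, 'u':1
C (first-col start): C('$')=0, C('m')=1, C('n')=2, C('s')=3, C('u')=4
L[0]='u': occ=0, LF[0]=C('u')+0=4+0=4
L[1]='n': occ=0, LF[1]=C('n')+0=2+0=2
L[2]='s': occ=0, LF[2]=C('s')+0=3+0=3
L[3]='$': occ=0, LF[3]=C('$')+0=0+0=0
L[4]='m': occ=0, LF[4]=C('m')+0=1+0=1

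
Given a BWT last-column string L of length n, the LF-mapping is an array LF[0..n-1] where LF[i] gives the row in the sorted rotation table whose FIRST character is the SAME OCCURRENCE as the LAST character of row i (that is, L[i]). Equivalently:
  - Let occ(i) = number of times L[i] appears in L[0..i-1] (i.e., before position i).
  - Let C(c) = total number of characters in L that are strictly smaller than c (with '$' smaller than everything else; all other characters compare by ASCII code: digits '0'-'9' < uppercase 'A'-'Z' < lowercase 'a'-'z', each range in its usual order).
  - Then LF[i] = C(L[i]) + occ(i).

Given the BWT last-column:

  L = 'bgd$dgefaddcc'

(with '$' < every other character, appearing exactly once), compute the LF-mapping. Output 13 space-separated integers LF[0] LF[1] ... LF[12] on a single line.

Answer: 2 11 5 0 6 12 9 10 1 7 8 3 4

Derivation:
Char counts: '$':1, 'a':1, 'b':1, 'c':2, 'd':4, 'e':1, 'f':1, 'g':2
C (first-col start): C('$')=0, C('a')=1, C('b')=2, C('c')=3, C('d')=5, C('e')=9, C('f')=10, C('g')=11
L[0]='b': occ=0, LF[0]=C('b')+0=2+0=2
L[1]='g': occ=0, LF[1]=C('g')+0=11+0=11
L[2]='d': occ=0, LF[2]=C('d')+0=5+0=5
L[3]='$': occ=0, LF[3]=C('$')+0=0+0=0
L[4]='d': occ=1, LF[4]=C('d')+1=5+1=6
L[5]='g': occ=1, LF[5]=C('g')+1=11+1=12
L[6]='e': occ=0, LF[6]=C('e')+0=9+0=9
L[7]='f': occ=0, LF[7]=C('f')+0=10+0=10
L[8]='a': occ=0, LF[8]=C('a')+0=1+0=1
L[9]='d': occ=2, LF[9]=C('d')+2=5+2=7
L[10]='d': occ=3, LF[10]=C('d')+3=5+3=8
L[11]='c': occ=0, LF[11]=C('c')+0=3+0=3
L[12]='c': occ=1, LF[12]=C('c')+1=3+1=4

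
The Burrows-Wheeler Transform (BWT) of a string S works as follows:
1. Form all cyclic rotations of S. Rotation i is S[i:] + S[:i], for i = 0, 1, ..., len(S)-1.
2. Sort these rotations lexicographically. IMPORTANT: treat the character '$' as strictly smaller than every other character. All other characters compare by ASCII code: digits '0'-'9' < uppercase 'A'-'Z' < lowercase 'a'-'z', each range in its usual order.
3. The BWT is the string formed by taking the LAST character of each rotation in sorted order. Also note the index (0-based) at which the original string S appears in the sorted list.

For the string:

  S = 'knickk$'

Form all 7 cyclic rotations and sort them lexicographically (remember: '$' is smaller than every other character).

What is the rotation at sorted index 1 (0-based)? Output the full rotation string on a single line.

Answer: ckk$kni

Derivation:
All 7 rotations (rotation i = S[i:]+S[:i]):
  rot[0] = knickk$
  rot[1] = nickk$k
  rot[2] = ickk$kn
  rot[3] = ckk$kni
  rot[4] = kk$knic
  rot[5] = k$knick
  rot[6] = $knickk
Sorted (with $ < everything):
  sorted[0] = $knickk
  sorted[1] = ckk$kni
  sorted[2] = ickk$kn
  sorted[3] = k$knick
  sorted[4] = kk$knic
  sorted[5] = knickk$
  sorted[6] = nickk$k
sorted[1] = ckk$kni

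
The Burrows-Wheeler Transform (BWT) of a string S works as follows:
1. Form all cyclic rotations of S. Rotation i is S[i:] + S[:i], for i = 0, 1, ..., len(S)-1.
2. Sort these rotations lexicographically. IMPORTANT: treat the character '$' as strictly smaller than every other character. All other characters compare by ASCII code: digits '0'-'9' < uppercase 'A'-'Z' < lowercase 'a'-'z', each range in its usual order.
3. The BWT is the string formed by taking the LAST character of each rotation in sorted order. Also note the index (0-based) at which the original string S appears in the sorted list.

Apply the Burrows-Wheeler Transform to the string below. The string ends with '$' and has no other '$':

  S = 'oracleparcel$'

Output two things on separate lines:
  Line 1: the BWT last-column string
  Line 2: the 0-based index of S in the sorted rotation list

All 13 rotations (rotation i = S[i:]+S[:i]):
  rot[0] = oracleparcel$
  rot[1] = racleparcel$o
  rot[2] = acleparcel$or
  rot[3] = cleparcel$ora
  rot[4] = leparcel$orac
  rot[5] = eparcel$oracl
  rot[6] = parcel$oracle
  rot[7] = arcel$oraclep
  rot[8] = rcel$oraclepa
  rot[9] = cel$oraclepar
  rot[10] = el$oracleparc
  rot[11] = l$oracleparce
  rot[12] = $oracleparcel
Sorted (with $ < everything):
  sorted[0] = $oracleparcel  (last char: 'l')
  sorted[1] = acleparcel$or  (last char: 'r')
  sorted[2] = arcel$oraclep  (last char: 'p')
  sorted[3] = cel$oraclepar  (last char: 'r')
  sorted[4] = cleparcel$ora  (last char: 'a')
  sorted[5] = el$oracleparc  (last char: 'c')
  sorted[6] = eparcel$oracl  (last char: 'l')
  sorted[7] = l$oracleparce  (last char: 'e')
  sorted[8] = leparcel$orac  (last char: 'c')
  sorted[9] = oracleparcel$  (last char: '$')
  sorted[10] = parcel$oracle  (last char: 'e')
  sorted[11] = racleparcel$o  (last char: 'o')
  sorted[12] = rcel$oraclepa  (last char: 'a')
Last column: lrpraclec$eoa
Original string S is at sorted index 9

Answer: lrpraclec$eoa
9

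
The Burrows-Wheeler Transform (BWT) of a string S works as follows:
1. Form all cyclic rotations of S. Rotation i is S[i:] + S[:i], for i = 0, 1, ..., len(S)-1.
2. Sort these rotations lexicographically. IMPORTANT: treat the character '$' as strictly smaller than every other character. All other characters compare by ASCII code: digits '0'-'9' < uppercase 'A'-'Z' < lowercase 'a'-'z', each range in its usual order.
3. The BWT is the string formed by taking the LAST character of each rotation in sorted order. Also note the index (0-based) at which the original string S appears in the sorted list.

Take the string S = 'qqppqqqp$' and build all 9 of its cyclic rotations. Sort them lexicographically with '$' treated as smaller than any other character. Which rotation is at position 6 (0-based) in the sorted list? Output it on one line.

Answer: qqp$qqppq

Derivation:
All 9 rotations (rotation i = S[i:]+S[:i]):
  rot[0] = qqppqqqp$
  rot[1] = qppqqqp$q
  rot[2] = ppqqqp$qq
  rot[3] = pqqqp$qqp
  rot[4] = qqqp$qqpp
  rot[5] = qqp$qqppq
  rot[6] = qp$qqppqq
  rot[7] = p$qqppqqq
  rot[8] = $qqppqqqp
Sorted (with $ < everything):
  sorted[0] = $qqppqqqp
  sorted[1] = p$qqppqqq
  sorted[2] = ppqqqp$qq
  sorted[3] = pqqqp$qqp
  sorted[4] = qp$qqppqq
  sorted[5] = qppqqqp$q
  sorted[6] = qqp$qqppq
  sorted[7] = qqppqqqp$
  sorted[8] = qqqp$qqpp
sorted[6] = qqp$qqppq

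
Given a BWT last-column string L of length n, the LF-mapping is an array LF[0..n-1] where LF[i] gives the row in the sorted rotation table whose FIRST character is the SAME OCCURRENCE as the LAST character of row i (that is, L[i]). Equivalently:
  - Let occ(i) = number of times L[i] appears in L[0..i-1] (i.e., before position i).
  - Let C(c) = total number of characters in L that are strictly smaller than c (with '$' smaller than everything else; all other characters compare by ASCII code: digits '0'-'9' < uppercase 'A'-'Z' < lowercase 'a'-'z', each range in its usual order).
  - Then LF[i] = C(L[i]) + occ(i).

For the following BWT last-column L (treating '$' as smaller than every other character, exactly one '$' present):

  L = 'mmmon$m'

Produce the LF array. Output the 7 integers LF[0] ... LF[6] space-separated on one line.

Answer: 1 2 3 6 5 0 4

Derivation:
Char counts: '$':1, 'm':4, 'n':1, 'o':1
C (first-col start): C('$')=0, C('m')=1, C('n')=5, C('o')=6
L[0]='m': occ=0, LF[0]=C('m')+0=1+0=1
L[1]='m': occ=1, LF[1]=C('m')+1=1+1=2
L[2]='m': occ=2, LF[2]=C('m')+2=1+2=3
L[3]='o': occ=0, LF[3]=C('o')+0=6+0=6
L[4]='n': occ=0, LF[4]=C('n')+0=5+0=5
L[5]='$': occ=0, LF[5]=C('$')+0=0+0=0
L[6]='m': occ=3, LF[6]=C('m')+3=1+3=4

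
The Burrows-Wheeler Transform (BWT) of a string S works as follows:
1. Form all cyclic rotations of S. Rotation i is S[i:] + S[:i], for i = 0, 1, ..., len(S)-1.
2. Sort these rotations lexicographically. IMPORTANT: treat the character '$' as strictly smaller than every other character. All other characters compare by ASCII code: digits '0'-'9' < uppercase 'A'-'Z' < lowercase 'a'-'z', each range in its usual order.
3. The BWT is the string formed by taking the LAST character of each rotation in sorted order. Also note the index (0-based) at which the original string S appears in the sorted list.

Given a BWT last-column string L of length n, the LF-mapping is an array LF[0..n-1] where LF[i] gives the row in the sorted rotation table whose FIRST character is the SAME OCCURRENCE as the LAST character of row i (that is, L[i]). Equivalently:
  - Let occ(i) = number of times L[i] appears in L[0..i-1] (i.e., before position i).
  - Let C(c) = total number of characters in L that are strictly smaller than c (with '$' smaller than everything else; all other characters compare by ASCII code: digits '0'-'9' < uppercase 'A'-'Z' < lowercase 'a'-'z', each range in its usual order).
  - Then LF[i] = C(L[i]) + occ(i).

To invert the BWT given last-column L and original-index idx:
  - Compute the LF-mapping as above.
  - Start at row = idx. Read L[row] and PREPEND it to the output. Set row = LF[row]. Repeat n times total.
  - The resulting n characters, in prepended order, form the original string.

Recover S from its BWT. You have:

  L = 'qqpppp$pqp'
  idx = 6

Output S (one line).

LF mapping: 7 8 1 2 3 4 0 5 9 6
Walk LF starting at row 6, prepending L[row]:
  step 1: row=6, L[6]='$', prepend. Next row=LF[6]=0
  step 2: row=0, L[0]='q', prepend. Next row=LF[0]=7
  step 3: row=7, L[7]='p', prepend. Next row=LF[7]=5
  step 4: row=5, L[5]='p', prepend. Next row=LF[5]=4
  step 5: row=4, L[4]='p', prepend. Next row=LF[4]=3
  step 6: row=3, L[3]='p', prepend. Next row=LF[3]=2
  step 7: row=2, L[2]='p', prepend. Next row=LF[2]=1
  step 8: row=1, L[1]='q', prepend. Next row=LF[1]=8
  step 9: row=8, L[8]='q', prepend. Next row=LF[8]=9
  step 10: row=9, L[9]='p', prepend. Next row=LF[9]=6
Reversed output: pqqpppppq$

Answer: pqqpppppq$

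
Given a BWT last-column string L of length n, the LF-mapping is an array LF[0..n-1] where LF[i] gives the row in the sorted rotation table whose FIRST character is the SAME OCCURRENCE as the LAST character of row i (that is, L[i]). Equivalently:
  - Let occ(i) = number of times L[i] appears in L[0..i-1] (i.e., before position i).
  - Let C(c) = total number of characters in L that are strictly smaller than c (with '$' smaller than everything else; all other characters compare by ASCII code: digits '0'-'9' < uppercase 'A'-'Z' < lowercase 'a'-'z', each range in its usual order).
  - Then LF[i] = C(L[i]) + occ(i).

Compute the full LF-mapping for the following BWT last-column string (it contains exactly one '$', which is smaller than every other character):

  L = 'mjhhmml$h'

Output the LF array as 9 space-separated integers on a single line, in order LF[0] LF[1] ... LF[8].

Answer: 6 4 1 2 7 8 5 0 3

Derivation:
Char counts: '$':1, 'h':3, 'j':1, 'l':1, 'm':3
C (first-col start): C('$')=0, C('h')=1, C('j')=4, C('l')=5, C('m')=6
L[0]='m': occ=0, LF[0]=C('m')+0=6+0=6
L[1]='j': occ=0, LF[1]=C('j')+0=4+0=4
L[2]='h': occ=0, LF[2]=C('h')+0=1+0=1
L[3]='h': occ=1, LF[3]=C('h')+1=1+1=2
L[4]='m': occ=1, LF[4]=C('m')+1=6+1=7
L[5]='m': occ=2, LF[5]=C('m')+2=6+2=8
L[6]='l': occ=0, LF[6]=C('l')+0=5+0=5
L[7]='$': occ=0, LF[7]=C('$')+0=0+0=0
L[8]='h': occ=2, LF[8]=C('h')+2=1+2=3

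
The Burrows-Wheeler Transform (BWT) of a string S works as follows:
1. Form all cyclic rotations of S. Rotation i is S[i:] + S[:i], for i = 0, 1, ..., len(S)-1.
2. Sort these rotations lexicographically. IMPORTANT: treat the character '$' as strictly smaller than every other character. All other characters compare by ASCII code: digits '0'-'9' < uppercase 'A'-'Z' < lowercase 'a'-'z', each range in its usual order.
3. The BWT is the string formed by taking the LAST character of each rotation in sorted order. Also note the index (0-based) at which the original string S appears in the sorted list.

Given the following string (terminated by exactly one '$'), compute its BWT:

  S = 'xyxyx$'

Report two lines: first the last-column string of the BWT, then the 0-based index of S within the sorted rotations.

Answer: xyy$xx
3

Derivation:
All 6 rotations (rotation i = S[i:]+S[:i]):
  rot[0] = xyxyx$
  rot[1] = yxyx$x
  rot[2] = xyx$xy
  rot[3] = yx$xyx
  rot[4] = x$xyxy
  rot[5] = $xyxyx
Sorted (with $ < everything):
  sorted[0] = $xyxyx  (last char: 'x')
  sorted[1] = x$xyxy  (last char: 'y')
  sorted[2] = xyx$xy  (last char: 'y')
  sorted[3] = xyxyx$  (last char: '$')
  sorted[4] = yx$xyx  (last char: 'x')
  sorted[5] = yxyx$x  (last char: 'x')
Last column: xyy$xx
Original string S is at sorted index 3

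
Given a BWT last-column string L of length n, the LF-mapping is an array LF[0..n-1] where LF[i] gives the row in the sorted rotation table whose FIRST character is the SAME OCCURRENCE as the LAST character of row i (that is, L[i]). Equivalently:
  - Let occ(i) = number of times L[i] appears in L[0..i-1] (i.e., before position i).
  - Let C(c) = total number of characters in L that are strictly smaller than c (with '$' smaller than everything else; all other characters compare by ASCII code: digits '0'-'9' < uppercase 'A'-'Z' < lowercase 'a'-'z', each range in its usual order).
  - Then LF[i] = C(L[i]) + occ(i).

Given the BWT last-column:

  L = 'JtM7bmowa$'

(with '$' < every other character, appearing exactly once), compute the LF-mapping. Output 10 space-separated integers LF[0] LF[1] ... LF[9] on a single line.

Char counts: '$':1, '7':1, 'J':1, 'M':1, 'a':1, 'b':1, 'm':1, 'o':1, 't':1, 'w':1
C (first-col start): C('$')=0, C('7')=1, C('J')=2, C('M')=3, C('a')=4, C('b')=5, C('m')=6, C('o')=7, C('t')=8, C('w')=9
L[0]='J': occ=0, LF[0]=C('J')+0=2+0=2
L[1]='t': occ=0, LF[1]=C('t')+0=8+0=8
L[2]='M': occ=0, LF[2]=C('M')+0=3+0=3
L[3]='7': occ=0, LF[3]=C('7')+0=1+0=1
L[4]='b': occ=0, LF[4]=C('b')+0=5+0=5
L[5]='m': occ=0, LF[5]=C('m')+0=6+0=6
L[6]='o': occ=0, LF[6]=C('o')+0=7+0=7
L[7]='w': occ=0, LF[7]=C('w')+0=9+0=9
L[8]='a': occ=0, LF[8]=C('a')+0=4+0=4
L[9]='$': occ=0, LF[9]=C('$')+0=0+0=0

Answer: 2 8 3 1 5 6 7 9 4 0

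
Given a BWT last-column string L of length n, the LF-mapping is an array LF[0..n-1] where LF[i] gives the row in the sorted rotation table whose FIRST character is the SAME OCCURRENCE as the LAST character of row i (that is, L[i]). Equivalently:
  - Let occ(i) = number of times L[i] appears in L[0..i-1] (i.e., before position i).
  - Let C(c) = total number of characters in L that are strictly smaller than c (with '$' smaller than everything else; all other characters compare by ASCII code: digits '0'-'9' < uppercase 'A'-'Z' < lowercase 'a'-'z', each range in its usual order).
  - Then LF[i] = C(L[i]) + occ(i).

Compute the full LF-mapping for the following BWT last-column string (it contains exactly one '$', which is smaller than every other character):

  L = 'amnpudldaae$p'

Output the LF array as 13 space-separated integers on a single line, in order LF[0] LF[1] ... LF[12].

Answer: 1 8 9 10 12 4 7 5 2 3 6 0 11

Derivation:
Char counts: '$':1, 'a':3, 'd':2, 'e':1, 'l':1, 'm':1, 'n':1, 'p':2, 'u':1
C (first-col start): C('$')=0, C('a')=1, C('d')=4, C('e')=6, C('l')=7, C('m')=8, C('n')=9, C('p')=10, C('u')=12
L[0]='a': occ=0, LF[0]=C('a')+0=1+0=1
L[1]='m': occ=0, LF[1]=C('m')+0=8+0=8
L[2]='n': occ=0, LF[2]=C('n')+0=9+0=9
L[3]='p': occ=0, LF[3]=C('p')+0=10+0=10
L[4]='u': occ=0, LF[4]=C('u')+0=12+0=12
L[5]='d': occ=0, LF[5]=C('d')+0=4+0=4
L[6]='l': occ=0, LF[6]=C('l')+0=7+0=7
L[7]='d': occ=1, LF[7]=C('d')+1=4+1=5
L[8]='a': occ=1, LF[8]=C('a')+1=1+1=2
L[9]='a': occ=2, LF[9]=C('a')+2=1+2=3
L[10]='e': occ=0, LF[10]=C('e')+0=6+0=6
L[11]='$': occ=0, LF[11]=C('$')+0=0+0=0
L[12]='p': occ=1, LF[12]=C('p')+1=10+1=11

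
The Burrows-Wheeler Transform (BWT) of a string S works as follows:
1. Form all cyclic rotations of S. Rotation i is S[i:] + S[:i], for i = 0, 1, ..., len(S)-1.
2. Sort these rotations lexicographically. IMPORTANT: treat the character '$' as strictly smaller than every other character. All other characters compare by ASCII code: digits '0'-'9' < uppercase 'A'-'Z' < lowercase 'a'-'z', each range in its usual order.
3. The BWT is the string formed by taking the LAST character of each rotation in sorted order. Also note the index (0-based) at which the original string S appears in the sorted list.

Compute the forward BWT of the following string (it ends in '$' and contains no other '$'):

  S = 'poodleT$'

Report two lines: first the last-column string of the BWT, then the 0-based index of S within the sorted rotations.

Answer: Teoldop$
7

Derivation:
All 8 rotations (rotation i = S[i:]+S[:i]):
  rot[0] = poodleT$
  rot[1] = oodleT$p
  rot[2] = odleT$po
  rot[3] = dleT$poo
  rot[4] = leT$pood
  rot[5] = eT$poodl
  rot[6] = T$poodle
  rot[7] = $poodleT
Sorted (with $ < everything):
  sorted[0] = $poodleT  (last char: 'T')
  sorted[1] = T$poodle  (last char: 'e')
  sorted[2] = dleT$poo  (last char: 'o')
  sorted[3] = eT$poodl  (last char: 'l')
  sorted[4] = leT$pood  (last char: 'd')
  sorted[5] = odleT$po  (last char: 'o')
  sorted[6] = oodleT$p  (last char: 'p')
  sorted[7] = poodleT$  (last char: '$')
Last column: Teoldop$
Original string S is at sorted index 7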